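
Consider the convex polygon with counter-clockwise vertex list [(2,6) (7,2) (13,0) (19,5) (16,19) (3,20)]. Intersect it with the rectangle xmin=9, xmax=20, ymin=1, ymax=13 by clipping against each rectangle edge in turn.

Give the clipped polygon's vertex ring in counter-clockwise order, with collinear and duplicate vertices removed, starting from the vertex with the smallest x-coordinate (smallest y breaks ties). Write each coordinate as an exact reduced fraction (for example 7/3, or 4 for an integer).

Clipped polygon: [(9,4/3) (10,1) (71/5,1) (19,5) (121/7,13) (9,13)]

1. After x ≥ 9: [(9,4/3) (13,0) (19,5) (16,19) (9,254/13)]
2. After x ≤ 20: [(9,4/3) (13,0) (19,5) (16,19) (9,254/13)]
3. After y ≥ 1: [(9,4/3) (10,1) (71/5,1) (19,5) (16,19) (9,254/13)]
4. After y ≤ 13: [(9,13) (9,4/3) (10,1) (71/5,1) (19,5) (121/7,13)]
5. Canonical ring: [(9,4/3) (10,1) (71/5,1) (19,5) (121/7,13) (9,13)]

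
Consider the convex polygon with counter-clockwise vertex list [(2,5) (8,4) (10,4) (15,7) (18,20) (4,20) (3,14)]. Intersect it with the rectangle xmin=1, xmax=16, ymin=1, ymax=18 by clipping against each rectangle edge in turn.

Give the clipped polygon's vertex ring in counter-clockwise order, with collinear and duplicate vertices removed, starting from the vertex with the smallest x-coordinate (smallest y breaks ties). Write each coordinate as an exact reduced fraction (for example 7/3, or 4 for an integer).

1. After x ≥ 1: [(2,5) (8,4) (10,4) (15,7) (18,20) (4,20) (3,14)]
2. After x ≤ 16: [(2,5) (8,4) (10,4) (15,7) (16,34/3) (16,20) (4,20) (3,14)]
3. After y ≥ 1: [(2,5) (8,4) (10,4) (15,7) (16,34/3) (16,20) (4,20) (3,14)]
4. After y ≤ 18: [(2,5) (8,4) (10,4) (15,7) (16,34/3) (16,18) (11/3,18) (3,14)]
5. Canonical ring: [(2,5) (8,4) (10,4) (15,7) (16,34/3) (16,18) (11/3,18) (3,14)]

Clipped polygon: [(2,5) (8,4) (10,4) (15,7) (16,34/3) (16,18) (11/3,18) (3,14)]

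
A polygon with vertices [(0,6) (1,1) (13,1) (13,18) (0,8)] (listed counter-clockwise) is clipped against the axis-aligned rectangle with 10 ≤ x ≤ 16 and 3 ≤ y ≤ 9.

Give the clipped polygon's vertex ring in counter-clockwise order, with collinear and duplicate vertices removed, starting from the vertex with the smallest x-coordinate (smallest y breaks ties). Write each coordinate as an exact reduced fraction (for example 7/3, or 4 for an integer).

Clipped polygon: [(10,3) (13,3) (13,9) (10,9)]

1. After x ≥ 10: [(10,1) (13,1) (13,18) (10,204/13)]
2. After x ≤ 16: [(10,1) (13,1) (13,18) (10,204/13)]
3. After y ≥ 3: [(10,3) (13,3) (13,18) (10,204/13)]
4. After y ≤ 9: [(10,9) (10,3) (13,3) (13,9)]
5. Canonical ring: [(10,3) (13,3) (13,9) (10,9)]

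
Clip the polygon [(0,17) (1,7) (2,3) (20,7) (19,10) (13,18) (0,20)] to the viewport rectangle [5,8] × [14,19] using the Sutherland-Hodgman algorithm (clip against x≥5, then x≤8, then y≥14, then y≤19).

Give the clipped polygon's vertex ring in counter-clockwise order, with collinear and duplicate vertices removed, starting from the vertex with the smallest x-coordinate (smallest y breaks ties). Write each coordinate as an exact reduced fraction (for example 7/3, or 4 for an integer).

Clipped polygon: [(5,14) (8,14) (8,244/13) (13/2,19) (5,19)]

1. After x ≥ 5: [(5,11/3) (20,7) (19,10) (13,18) (5,250/13)]
2. After x ≤ 8: [(5,11/3) (8,13/3) (8,244/13) (5,250/13)]
3. After y ≥ 14: [(5,14) (8,14) (8,244/13) (5,250/13)]
4. After y ≤ 19: [(5,19) (5,14) (8,14) (8,244/13) (13/2,19)]
5. Canonical ring: [(5,14) (8,14) (8,244/13) (13/2,19) (5,19)]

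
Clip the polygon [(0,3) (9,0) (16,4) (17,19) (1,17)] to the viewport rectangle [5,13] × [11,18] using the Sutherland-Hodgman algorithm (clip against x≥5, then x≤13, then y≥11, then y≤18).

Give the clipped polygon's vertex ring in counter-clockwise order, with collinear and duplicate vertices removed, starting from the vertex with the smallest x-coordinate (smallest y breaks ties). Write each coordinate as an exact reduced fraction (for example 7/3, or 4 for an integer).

1. After x ≥ 5: [(5,4/3) (9,0) (16,4) (17,19) (5,35/2)]
2. After x ≤ 13: [(5,4/3) (9,0) (13,16/7) (13,37/2) (5,35/2)]
3. After y ≥ 11: [(5,11) (13,11) (13,37/2) (5,35/2)]
4. After y ≤ 18: [(5,11) (13,11) (13,18) (9,18) (5,35/2)]
5. Canonical ring: [(5,11) (13,11) (13,18) (9,18) (5,35/2)]

Clipped polygon: [(5,11) (13,11) (13,18) (9,18) (5,35/2)]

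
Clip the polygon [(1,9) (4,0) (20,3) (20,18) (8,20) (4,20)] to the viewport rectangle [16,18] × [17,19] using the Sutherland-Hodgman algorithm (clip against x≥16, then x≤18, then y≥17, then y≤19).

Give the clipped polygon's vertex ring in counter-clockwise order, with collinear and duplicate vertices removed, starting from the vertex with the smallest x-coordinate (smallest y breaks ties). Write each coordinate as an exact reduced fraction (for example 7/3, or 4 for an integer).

Clipped polygon: [(16,17) (18,17) (18,55/3) (16,56/3)]

1. After x ≥ 16: [(16,9/4) (20,3) (20,18) (16,56/3)]
2. After x ≤ 18: [(16,9/4) (18,21/8) (18,55/3) (16,56/3)]
3. After y ≥ 17: [(16,17) (18,17) (18,55/3) (16,56/3)]
4. After y ≤ 19: [(16,17) (18,17) (18,55/3) (16,56/3)]
5. Canonical ring: [(16,17) (18,17) (18,55/3) (16,56/3)]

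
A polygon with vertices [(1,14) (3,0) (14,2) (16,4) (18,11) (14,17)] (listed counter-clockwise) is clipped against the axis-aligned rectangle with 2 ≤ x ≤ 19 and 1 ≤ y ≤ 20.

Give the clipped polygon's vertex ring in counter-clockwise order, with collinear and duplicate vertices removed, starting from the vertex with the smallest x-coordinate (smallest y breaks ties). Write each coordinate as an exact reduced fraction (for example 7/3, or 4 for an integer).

Clipped polygon: [(2,7) (20/7,1) (17/2,1) (14,2) (16,4) (18,11) (14,17) (2,185/13)]

1. After x ≥ 2: [(2,185/13) (2,7) (3,0) (14,2) (16,4) (18,11) (14,17)]
2. After x ≤ 19: [(2,185/13) (2,7) (3,0) (14,2) (16,4) (18,11) (14,17)]
3. After y ≥ 1: [(2,185/13) (2,7) (20/7,1) (17/2,1) (14,2) (16,4) (18,11) (14,17)]
4. After y ≤ 20: [(2,185/13) (2,7) (20/7,1) (17/2,1) (14,2) (16,4) (18,11) (14,17)]
5. Canonical ring: [(2,7) (20/7,1) (17/2,1) (14,2) (16,4) (18,11) (14,17) (2,185/13)]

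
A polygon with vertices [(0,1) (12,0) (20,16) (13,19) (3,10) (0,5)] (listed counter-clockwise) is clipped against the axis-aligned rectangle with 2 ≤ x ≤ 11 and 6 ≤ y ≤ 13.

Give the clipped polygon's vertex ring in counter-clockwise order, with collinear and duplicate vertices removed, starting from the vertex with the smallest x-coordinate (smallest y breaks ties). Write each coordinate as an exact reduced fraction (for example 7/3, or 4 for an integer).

1. After x ≥ 2: [(2,5/6) (12,0) (20,16) (13,19) (3,10) (2,25/3)]
2. After x ≤ 11: [(2,5/6) (11,1/12) (11,86/5) (3,10) (2,25/3)]
3. After y ≥ 6: [(2,6) (11,6) (11,86/5) (3,10) (2,25/3)]
4. After y ≤ 13: [(2,6) (11,6) (11,13) (19/3,13) (3,10) (2,25/3)]
5. Canonical ring: [(2,6) (11,6) (11,13) (19/3,13) (3,10) (2,25/3)]

Clipped polygon: [(2,6) (11,6) (11,13) (19/3,13) (3,10) (2,25/3)]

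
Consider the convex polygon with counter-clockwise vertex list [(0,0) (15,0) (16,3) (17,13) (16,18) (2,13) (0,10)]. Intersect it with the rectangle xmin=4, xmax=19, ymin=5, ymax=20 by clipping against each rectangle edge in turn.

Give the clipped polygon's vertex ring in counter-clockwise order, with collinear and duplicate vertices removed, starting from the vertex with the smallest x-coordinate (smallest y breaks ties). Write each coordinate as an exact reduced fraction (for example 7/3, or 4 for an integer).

Clipped polygon: [(4,5) (81/5,5) (17,13) (16,18) (4,96/7)]

1. After x ≥ 4: [(4,0) (15,0) (16,3) (17,13) (16,18) (4,96/7)]
2. After x ≤ 19: [(4,0) (15,0) (16,3) (17,13) (16,18) (4,96/7)]
3. After y ≥ 5: [(4,5) (81/5,5) (17,13) (16,18) (4,96/7)]
4. After y ≤ 20: [(4,5) (81/5,5) (17,13) (16,18) (4,96/7)]
5. Canonical ring: [(4,5) (81/5,5) (17,13) (16,18) (4,96/7)]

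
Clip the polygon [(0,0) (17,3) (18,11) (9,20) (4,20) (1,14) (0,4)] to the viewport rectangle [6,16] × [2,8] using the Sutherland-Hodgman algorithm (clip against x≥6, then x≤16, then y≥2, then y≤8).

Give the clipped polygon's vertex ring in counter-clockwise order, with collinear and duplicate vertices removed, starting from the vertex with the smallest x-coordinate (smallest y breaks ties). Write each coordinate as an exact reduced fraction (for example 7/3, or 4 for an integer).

1. After x ≥ 6: [(6,18/17) (17,3) (18,11) (9,20) (6,20)]
2. After x ≤ 16: [(6,18/17) (16,48/17) (16,13) (9,20) (6,20)]
3. After y ≥ 2: [(6,2) (34/3,2) (16,48/17) (16,13) (9,20) (6,20)]
4. After y ≤ 8: [(6,8) (6,2) (34/3,2) (16,48/17) (16,8)]
5. Canonical ring: [(6,2) (34/3,2) (16,48/17) (16,8) (6,8)]

Clipped polygon: [(6,2) (34/3,2) (16,48/17) (16,8) (6,8)]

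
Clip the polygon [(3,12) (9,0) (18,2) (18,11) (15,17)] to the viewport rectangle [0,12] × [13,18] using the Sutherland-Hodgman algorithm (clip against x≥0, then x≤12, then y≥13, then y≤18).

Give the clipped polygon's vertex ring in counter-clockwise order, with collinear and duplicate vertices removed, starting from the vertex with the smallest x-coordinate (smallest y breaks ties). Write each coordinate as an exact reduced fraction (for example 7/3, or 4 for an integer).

1. After x ≥ 0: [(3,12) (9,0) (18,2) (18,11) (15,17)]
2. After x ≤ 12: [(12,63/4) (3,12) (9,0) (12,2/3)]
3. After y ≥ 13: [(12,13) (12,63/4) (27/5,13)]
4. After y ≤ 18: [(12,13) (12,63/4) (27/5,13)]
5. Canonical ring: [(27/5,13) (12,13) (12,63/4)]

Clipped polygon: [(27/5,13) (12,13) (12,63/4)]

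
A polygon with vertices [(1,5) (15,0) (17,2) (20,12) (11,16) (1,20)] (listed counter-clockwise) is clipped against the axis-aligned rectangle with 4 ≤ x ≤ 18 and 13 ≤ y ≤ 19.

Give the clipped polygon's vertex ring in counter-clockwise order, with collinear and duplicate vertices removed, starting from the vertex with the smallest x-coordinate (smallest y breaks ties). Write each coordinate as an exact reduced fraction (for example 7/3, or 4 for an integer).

1. After x ≥ 4: [(4,55/14) (15,0) (17,2) (20,12) (11,16) (4,94/5)]
2. After x ≤ 18: [(4,55/14) (15,0) (17,2) (18,16/3) (18,116/9) (11,16) (4,94/5)]
3. After y ≥ 13: [(4,13) (71/4,13) (11,16) (4,94/5)]
4. After y ≤ 19: [(4,13) (71/4,13) (11,16) (4,94/5)]
5. Canonical ring: [(4,13) (71/4,13) (11,16) (4,94/5)]

Clipped polygon: [(4,13) (71/4,13) (11,16) (4,94/5)]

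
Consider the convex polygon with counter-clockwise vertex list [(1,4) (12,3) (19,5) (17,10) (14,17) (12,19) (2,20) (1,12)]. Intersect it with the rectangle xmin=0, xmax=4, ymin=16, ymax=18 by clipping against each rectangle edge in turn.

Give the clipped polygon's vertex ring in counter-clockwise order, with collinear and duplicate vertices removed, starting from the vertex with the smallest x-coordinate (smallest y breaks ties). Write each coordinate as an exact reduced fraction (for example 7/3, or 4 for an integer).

Clipped polygon: [(3/2,16) (4,16) (4,18) (7/4,18)]

1. After x ≥ 0: [(1,4) (12,3) (19,5) (17,10) (14,17) (12,19) (2,20) (1,12)]
2. After x ≤ 4: [(1,4) (4,41/11) (4,99/5) (2,20) (1,12)]
3. After y ≥ 16: [(4,16) (4,99/5) (2,20) (3/2,16)]
4. After y ≤ 18: [(4,16) (4,18) (7/4,18) (3/2,16)]
5. Canonical ring: [(3/2,16) (4,16) (4,18) (7/4,18)]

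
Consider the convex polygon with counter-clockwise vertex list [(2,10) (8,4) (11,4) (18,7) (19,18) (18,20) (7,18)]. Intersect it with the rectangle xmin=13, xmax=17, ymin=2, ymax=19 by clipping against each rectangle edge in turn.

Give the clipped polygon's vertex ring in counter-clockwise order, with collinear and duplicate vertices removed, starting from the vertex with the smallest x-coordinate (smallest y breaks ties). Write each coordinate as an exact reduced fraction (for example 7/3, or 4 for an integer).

Clipped polygon: [(13,34/7) (17,46/7) (17,19) (13,19)]

1. After x ≥ 13: [(13,34/7) (18,7) (19,18) (18,20) (13,210/11)]
2. After x ≤ 17: [(13,34/7) (17,46/7) (17,218/11) (13,210/11)]
3. After y ≥ 2: [(13,34/7) (17,46/7) (17,218/11) (13,210/11)]
4. After y ≤ 19: [(13,19) (13,34/7) (17,46/7) (17,19)]
5. Canonical ring: [(13,34/7) (17,46/7) (17,19) (13,19)]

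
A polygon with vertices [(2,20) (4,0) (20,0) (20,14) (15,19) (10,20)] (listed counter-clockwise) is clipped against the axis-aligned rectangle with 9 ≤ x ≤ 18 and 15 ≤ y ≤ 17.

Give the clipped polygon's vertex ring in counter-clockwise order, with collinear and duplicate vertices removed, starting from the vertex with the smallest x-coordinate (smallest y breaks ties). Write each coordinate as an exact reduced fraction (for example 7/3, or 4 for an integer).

Clipped polygon: [(9,15) (18,15) (18,16) (17,17) (9,17)]

1. After x ≥ 9: [(9,20) (9,0) (20,0) (20,14) (15,19) (10,20)]
2. After x ≤ 18: [(9,20) (9,0) (18,0) (18,16) (15,19) (10,20)]
3. After y ≥ 15: [(9,20) (9,15) (18,15) (18,16) (15,19) (10,20)]
4. After y ≤ 17: [(9,17) (9,15) (18,15) (18,16) (17,17)]
5. Canonical ring: [(9,15) (18,15) (18,16) (17,17) (9,17)]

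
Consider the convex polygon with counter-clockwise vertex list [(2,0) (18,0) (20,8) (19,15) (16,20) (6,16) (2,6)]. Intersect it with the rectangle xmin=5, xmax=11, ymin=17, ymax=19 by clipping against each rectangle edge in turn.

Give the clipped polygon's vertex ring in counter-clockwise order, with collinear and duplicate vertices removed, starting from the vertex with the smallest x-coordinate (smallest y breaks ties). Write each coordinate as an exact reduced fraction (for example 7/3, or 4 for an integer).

1. After x ≥ 5: [(5,0) (18,0) (20,8) (19,15) (16,20) (6,16) (5,27/2)]
2. After x ≤ 11: [(5,0) (11,0) (11,18) (6,16) (5,27/2)]
3. After y ≥ 17: [(11,17) (11,18) (17/2,17)]
4. After y ≤ 19: [(11,17) (11,18) (17/2,17)]
5. Canonical ring: [(17/2,17) (11,17) (11,18)]

Clipped polygon: [(17/2,17) (11,17) (11,18)]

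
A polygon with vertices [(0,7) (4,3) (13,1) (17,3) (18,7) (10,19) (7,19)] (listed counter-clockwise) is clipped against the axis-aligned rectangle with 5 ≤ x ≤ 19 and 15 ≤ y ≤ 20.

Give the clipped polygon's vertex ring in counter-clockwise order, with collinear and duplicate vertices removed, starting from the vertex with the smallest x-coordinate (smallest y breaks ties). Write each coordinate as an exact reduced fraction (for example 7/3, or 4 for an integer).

Clipped polygon: [(5,15) (38/3,15) (10,19) (7,19) (5,109/7)]

1. After x ≥ 5: [(5,109/7) (5,25/9) (13,1) (17,3) (18,7) (10,19) (7,19)]
2. After x ≤ 19: [(5,109/7) (5,25/9) (13,1) (17,3) (18,7) (10,19) (7,19)]
3. After y ≥ 15: [(5,109/7) (5,15) (38/3,15) (10,19) (7,19)]
4. After y ≤ 20: [(5,109/7) (5,15) (38/3,15) (10,19) (7,19)]
5. Canonical ring: [(5,15) (38/3,15) (10,19) (7,19) (5,109/7)]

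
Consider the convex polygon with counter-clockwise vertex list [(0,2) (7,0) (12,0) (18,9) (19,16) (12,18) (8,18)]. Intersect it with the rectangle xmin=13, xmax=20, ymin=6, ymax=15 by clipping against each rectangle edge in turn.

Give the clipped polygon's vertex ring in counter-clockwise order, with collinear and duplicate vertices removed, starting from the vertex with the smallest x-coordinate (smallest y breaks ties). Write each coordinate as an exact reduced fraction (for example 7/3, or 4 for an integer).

1. After x ≥ 13: [(13,3/2) (18,9) (19,16) (13,124/7)]
2. After x ≤ 20: [(13,3/2) (18,9) (19,16) (13,124/7)]
3. After y ≥ 6: [(13,6) (16,6) (18,9) (19,16) (13,124/7)]
4. After y ≤ 15: [(13,15) (13,6) (16,6) (18,9) (132/7,15)]
5. Canonical ring: [(13,6) (16,6) (18,9) (132/7,15) (13,15)]

Clipped polygon: [(13,6) (16,6) (18,9) (132/7,15) (13,15)]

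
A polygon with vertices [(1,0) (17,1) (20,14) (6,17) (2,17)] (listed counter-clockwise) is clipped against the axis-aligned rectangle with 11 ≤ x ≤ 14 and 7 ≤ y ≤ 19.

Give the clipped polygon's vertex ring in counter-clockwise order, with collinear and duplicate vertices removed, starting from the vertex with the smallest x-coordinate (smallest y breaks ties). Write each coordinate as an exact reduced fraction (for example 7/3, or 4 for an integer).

1. After x ≥ 11: [(11,5/8) (17,1) (20,14) (11,223/14)]
2. After x ≤ 14: [(11,5/8) (14,13/16) (14,107/7) (11,223/14)]
3. After y ≥ 7: [(11,7) (14,7) (14,107/7) (11,223/14)]
4. After y ≤ 19: [(11,7) (14,7) (14,107/7) (11,223/14)]
5. Canonical ring: [(11,7) (14,7) (14,107/7) (11,223/14)]

Clipped polygon: [(11,7) (14,7) (14,107/7) (11,223/14)]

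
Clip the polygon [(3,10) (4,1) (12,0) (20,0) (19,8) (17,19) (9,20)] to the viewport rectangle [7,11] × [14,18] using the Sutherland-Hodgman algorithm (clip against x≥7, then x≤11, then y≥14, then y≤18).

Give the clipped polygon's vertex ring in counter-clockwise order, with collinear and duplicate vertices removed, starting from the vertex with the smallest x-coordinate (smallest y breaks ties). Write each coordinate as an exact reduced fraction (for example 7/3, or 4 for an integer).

Clipped polygon: [(7,14) (11,14) (11,18) (39/5,18) (7,50/3)]

1. After x ≥ 7: [(7,50/3) (7,5/8) (12,0) (20,0) (19,8) (17,19) (9,20)]
2. After x ≤ 11: [(7,50/3) (7,5/8) (11,1/8) (11,79/4) (9,20)]
3. After y ≥ 14: [(7,50/3) (7,14) (11,14) (11,79/4) (9,20)]
4. After y ≤ 18: [(39/5,18) (7,50/3) (7,14) (11,14) (11,18)]
5. Canonical ring: [(7,14) (11,14) (11,18) (39/5,18) (7,50/3)]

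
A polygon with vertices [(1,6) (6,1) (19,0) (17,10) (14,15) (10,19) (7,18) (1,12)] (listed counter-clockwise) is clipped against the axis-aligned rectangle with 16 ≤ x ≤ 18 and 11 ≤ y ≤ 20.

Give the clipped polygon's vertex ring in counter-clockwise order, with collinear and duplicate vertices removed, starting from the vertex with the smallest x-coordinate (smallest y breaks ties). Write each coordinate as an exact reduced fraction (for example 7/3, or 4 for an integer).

1. After x ≥ 16: [(16,3/13) (19,0) (17,10) (16,35/3)]
2. After x ≤ 18: [(16,3/13) (18,1/13) (18,5) (17,10) (16,35/3)]
3. After y ≥ 11: [(16,11) (82/5,11) (16,35/3)]
4. After y ≤ 20: [(16,11) (82/5,11) (16,35/3)]
5. Canonical ring: [(16,11) (82/5,11) (16,35/3)]

Clipped polygon: [(16,11) (82/5,11) (16,35/3)]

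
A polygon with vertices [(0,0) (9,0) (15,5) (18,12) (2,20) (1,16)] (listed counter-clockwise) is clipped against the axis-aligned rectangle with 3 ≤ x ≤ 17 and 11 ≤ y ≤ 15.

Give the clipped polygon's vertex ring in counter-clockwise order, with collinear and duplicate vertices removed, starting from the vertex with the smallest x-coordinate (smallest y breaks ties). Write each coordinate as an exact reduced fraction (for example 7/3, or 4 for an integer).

1. After x ≥ 3: [(3,0) (9,0) (15,5) (18,12) (3,39/2)]
2. After x ≤ 17: [(3,0) (9,0) (15,5) (17,29/3) (17,25/2) (3,39/2)]
3. After y ≥ 11: [(3,11) (17,11) (17,25/2) (3,39/2)]
4. After y ≤ 15: [(3,15) (3,11) (17,11) (17,25/2) (12,15)]
5. Canonical ring: [(3,11) (17,11) (17,25/2) (12,15) (3,15)]

Clipped polygon: [(3,11) (17,11) (17,25/2) (12,15) (3,15)]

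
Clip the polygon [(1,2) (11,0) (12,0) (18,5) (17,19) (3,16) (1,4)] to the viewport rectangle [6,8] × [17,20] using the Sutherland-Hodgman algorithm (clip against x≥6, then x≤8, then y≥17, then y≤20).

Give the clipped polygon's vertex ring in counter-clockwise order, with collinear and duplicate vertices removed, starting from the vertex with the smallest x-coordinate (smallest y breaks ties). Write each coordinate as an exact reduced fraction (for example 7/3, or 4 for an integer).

1. After x ≥ 6: [(6,1) (11,0) (12,0) (18,5) (17,19) (6,233/14)]
2. After x ≤ 8: [(6,1) (8,3/5) (8,239/14) (6,233/14)]
3. After y ≥ 17: [(8,17) (8,239/14) (23/3,17)]
4. After y ≤ 20: [(8,17) (8,239/14) (23/3,17)]
5. Canonical ring: [(23/3,17) (8,17) (8,239/14)]

Clipped polygon: [(23/3,17) (8,17) (8,239/14)]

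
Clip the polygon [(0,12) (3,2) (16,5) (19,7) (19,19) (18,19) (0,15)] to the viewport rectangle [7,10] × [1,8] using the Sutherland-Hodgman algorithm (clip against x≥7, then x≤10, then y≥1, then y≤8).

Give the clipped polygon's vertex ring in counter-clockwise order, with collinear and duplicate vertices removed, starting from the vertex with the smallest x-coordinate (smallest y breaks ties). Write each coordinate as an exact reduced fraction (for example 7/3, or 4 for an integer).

Clipped polygon: [(7,38/13) (10,47/13) (10,8) (7,8)]

1. After x ≥ 7: [(7,38/13) (16,5) (19,7) (19,19) (18,19) (7,149/9)]
2. After x ≤ 10: [(7,38/13) (10,47/13) (10,155/9) (7,149/9)]
3. After y ≥ 1: [(7,38/13) (10,47/13) (10,155/9) (7,149/9)]
4. After y ≤ 8: [(7,8) (7,38/13) (10,47/13) (10,8)]
5. Canonical ring: [(7,38/13) (10,47/13) (10,8) (7,8)]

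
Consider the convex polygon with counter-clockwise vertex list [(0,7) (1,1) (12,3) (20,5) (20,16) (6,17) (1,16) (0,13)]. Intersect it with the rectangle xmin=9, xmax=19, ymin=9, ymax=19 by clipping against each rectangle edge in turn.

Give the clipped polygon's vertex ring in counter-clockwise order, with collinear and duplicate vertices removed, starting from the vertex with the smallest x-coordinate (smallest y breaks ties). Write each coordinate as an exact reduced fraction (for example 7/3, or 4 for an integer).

Clipped polygon: [(9,9) (19,9) (19,225/14) (9,235/14)]

1. After x ≥ 9: [(9,27/11) (12,3) (20,5) (20,16) (9,235/14)]
2. After x ≤ 19: [(9,27/11) (12,3) (19,19/4) (19,225/14) (9,235/14)]
3. After y ≥ 9: [(9,9) (19,9) (19,225/14) (9,235/14)]
4. After y ≤ 19: [(9,9) (19,9) (19,225/14) (9,235/14)]
5. Canonical ring: [(9,9) (19,9) (19,225/14) (9,235/14)]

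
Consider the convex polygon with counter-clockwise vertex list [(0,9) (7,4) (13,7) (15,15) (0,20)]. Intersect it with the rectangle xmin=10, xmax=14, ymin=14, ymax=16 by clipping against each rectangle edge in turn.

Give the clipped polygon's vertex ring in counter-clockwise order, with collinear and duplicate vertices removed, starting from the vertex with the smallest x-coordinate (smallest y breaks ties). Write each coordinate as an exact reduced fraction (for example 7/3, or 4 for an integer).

1. After x ≥ 10: [(10,11/2) (13,7) (15,15) (10,50/3)]
2. After x ≤ 14: [(10,11/2) (13,7) (14,11) (14,46/3) (10,50/3)]
3. After y ≥ 14: [(10,14) (14,14) (14,46/3) (10,50/3)]
4. After y ≤ 16: [(10,16) (10,14) (14,14) (14,46/3) (12,16)]
5. Canonical ring: [(10,14) (14,14) (14,46/3) (12,16) (10,16)]

Clipped polygon: [(10,14) (14,14) (14,46/3) (12,16) (10,16)]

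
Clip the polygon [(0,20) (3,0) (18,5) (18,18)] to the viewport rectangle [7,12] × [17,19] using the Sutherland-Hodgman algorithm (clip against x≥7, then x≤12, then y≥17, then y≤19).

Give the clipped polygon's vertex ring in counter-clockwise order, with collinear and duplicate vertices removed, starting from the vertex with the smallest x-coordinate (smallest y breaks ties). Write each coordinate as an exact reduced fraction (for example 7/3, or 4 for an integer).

Clipped polygon: [(7,17) (12,17) (12,56/3) (9,19) (7,19)]

1. After x ≥ 7: [(7,173/9) (7,4/3) (18,5) (18,18)]
2. After x ≤ 12: [(12,56/3) (7,173/9) (7,4/3) (12,3)]
3. After y ≥ 17: [(12,17) (12,56/3) (7,173/9) (7,17)]
4. After y ≤ 19: [(12,17) (12,56/3) (9,19) (7,19) (7,17)]
5. Canonical ring: [(7,17) (12,17) (12,56/3) (9,19) (7,19)]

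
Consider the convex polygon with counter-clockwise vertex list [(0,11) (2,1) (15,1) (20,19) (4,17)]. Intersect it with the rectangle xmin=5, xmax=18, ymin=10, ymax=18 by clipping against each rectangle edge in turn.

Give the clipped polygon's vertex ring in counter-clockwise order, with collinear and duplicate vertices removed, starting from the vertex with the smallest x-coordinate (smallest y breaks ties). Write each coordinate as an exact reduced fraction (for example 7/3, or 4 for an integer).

Clipped polygon: [(5,10) (35/2,10) (18,59/5) (18,18) (12,18) (5,137/8)]

1. After x ≥ 5: [(5,1) (15,1) (20,19) (5,137/8)]
2. After x ≤ 18: [(5,1) (15,1) (18,59/5) (18,75/4) (5,137/8)]
3. After y ≥ 10: [(5,10) (35/2,10) (18,59/5) (18,75/4) (5,137/8)]
4. After y ≤ 18: [(5,10) (35/2,10) (18,59/5) (18,18) (12,18) (5,137/8)]
5. Canonical ring: [(5,10) (35/2,10) (18,59/5) (18,18) (12,18) (5,137/8)]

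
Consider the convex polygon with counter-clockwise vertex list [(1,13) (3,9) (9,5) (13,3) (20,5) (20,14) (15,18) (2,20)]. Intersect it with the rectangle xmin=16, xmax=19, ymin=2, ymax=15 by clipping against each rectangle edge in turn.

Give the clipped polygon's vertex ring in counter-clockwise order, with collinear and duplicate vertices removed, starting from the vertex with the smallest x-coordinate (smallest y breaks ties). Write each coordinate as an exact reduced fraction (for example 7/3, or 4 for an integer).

Clipped polygon: [(16,27/7) (19,33/7) (19,74/5) (75/4,15) (16,15)]

1. After x ≥ 16: [(16,27/7) (20,5) (20,14) (16,86/5)]
2. After x ≤ 19: [(16,27/7) (19,33/7) (19,74/5) (16,86/5)]
3. After y ≥ 2: [(16,27/7) (19,33/7) (19,74/5) (16,86/5)]
4. After y ≤ 15: [(16,15) (16,27/7) (19,33/7) (19,74/5) (75/4,15)]
5. Canonical ring: [(16,27/7) (19,33/7) (19,74/5) (75/4,15) (16,15)]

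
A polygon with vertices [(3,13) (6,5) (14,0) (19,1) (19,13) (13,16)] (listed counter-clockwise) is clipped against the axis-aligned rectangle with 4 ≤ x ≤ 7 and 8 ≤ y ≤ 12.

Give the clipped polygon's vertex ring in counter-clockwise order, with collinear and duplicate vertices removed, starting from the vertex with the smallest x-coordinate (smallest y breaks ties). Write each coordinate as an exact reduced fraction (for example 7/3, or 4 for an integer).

1. After x ≥ 4: [(4,133/10) (4,31/3) (6,5) (14,0) (19,1) (19,13) (13,16)]
2. After x ≤ 7: [(7,71/5) (4,133/10) (4,31/3) (6,5) (7,35/8)]
3. After y ≥ 8: [(7,8) (7,71/5) (4,133/10) (4,31/3) (39/8,8)]
4. After y ≤ 12: [(7,8) (7,12) (4,12) (4,31/3) (39/8,8)]
5. Canonical ring: [(4,31/3) (39/8,8) (7,8) (7,12) (4,12)]

Clipped polygon: [(4,31/3) (39/8,8) (7,8) (7,12) (4,12)]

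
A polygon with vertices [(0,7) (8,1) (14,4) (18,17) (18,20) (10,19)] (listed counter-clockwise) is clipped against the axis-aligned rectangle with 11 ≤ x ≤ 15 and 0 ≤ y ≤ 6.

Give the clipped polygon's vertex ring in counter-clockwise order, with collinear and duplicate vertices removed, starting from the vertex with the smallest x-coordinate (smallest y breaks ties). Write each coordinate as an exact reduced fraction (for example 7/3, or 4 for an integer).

1. After x ≥ 11: [(11,5/2) (14,4) (18,17) (18,20) (11,153/8)]
2. After x ≤ 15: [(11,5/2) (14,4) (15,29/4) (15,157/8) (11,153/8)]
3. After y ≥ 0: [(11,5/2) (14,4) (15,29/4) (15,157/8) (11,153/8)]
4. After y ≤ 6: [(11,6) (11,5/2) (14,4) (190/13,6)]
5. Canonical ring: [(11,5/2) (14,4) (190/13,6) (11,6)]

Clipped polygon: [(11,5/2) (14,4) (190/13,6) (11,6)]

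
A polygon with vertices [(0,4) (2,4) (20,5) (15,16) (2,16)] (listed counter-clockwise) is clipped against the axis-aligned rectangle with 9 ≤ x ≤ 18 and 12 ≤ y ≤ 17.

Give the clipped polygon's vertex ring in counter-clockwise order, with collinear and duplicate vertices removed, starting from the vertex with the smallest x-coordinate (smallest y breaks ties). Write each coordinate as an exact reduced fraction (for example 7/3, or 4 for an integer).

Clipped polygon: [(9,12) (185/11,12) (15,16) (9,16)]

1. After x ≥ 9: [(9,79/18) (20,5) (15,16) (9,16)]
2. After x ≤ 18: [(9,79/18) (18,44/9) (18,47/5) (15,16) (9,16)]
3. After y ≥ 12: [(9,12) (185/11,12) (15,16) (9,16)]
4. After y ≤ 17: [(9,12) (185/11,12) (15,16) (9,16)]
5. Canonical ring: [(9,12) (185/11,12) (15,16) (9,16)]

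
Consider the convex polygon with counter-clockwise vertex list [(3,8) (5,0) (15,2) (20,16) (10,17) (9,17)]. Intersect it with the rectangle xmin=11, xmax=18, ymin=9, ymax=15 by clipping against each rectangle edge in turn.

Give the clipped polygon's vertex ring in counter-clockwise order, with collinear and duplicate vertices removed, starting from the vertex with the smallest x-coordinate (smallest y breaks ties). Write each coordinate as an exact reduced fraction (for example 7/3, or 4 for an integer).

Clipped polygon: [(11,9) (35/2,9) (18,52/5) (18,15) (11,15)]

1. After x ≥ 11: [(11,6/5) (15,2) (20,16) (11,169/10)]
2. After x ≤ 18: [(11,6/5) (15,2) (18,52/5) (18,81/5) (11,169/10)]
3. After y ≥ 9: [(11,9) (35/2,9) (18,52/5) (18,81/5) (11,169/10)]
4. After y ≤ 15: [(11,15) (11,9) (35/2,9) (18,52/5) (18,15)]
5. Canonical ring: [(11,9) (35/2,9) (18,52/5) (18,15) (11,15)]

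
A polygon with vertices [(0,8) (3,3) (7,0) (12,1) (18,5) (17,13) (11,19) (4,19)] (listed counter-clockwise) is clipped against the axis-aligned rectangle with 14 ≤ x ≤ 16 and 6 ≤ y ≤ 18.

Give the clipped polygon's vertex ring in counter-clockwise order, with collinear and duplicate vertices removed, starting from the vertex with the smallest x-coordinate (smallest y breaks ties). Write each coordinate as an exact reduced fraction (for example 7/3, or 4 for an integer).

1. After x ≥ 14: [(14,7/3) (18,5) (17,13) (14,16)]
2. After x ≤ 16: [(14,7/3) (16,11/3) (16,14) (14,16)]
3. After y ≥ 6: [(14,6) (16,6) (16,14) (14,16)]
4. After y ≤ 18: [(14,6) (16,6) (16,14) (14,16)]
5. Canonical ring: [(14,6) (16,6) (16,14) (14,16)]

Clipped polygon: [(14,6) (16,6) (16,14) (14,16)]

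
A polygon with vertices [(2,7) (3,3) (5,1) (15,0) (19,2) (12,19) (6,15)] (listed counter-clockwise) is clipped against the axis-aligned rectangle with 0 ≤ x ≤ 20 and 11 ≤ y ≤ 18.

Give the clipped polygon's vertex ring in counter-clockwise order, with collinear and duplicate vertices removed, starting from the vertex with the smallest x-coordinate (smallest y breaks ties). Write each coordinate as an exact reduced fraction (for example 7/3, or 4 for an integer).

Clipped polygon: [(4,11) (260/17,11) (211/17,18) (21/2,18) (6,15)]

1. After x ≥ 0: [(2,7) (3,3) (5,1) (15,0) (19,2) (12,19) (6,15)]
2. After x ≤ 20: [(2,7) (3,3) (5,1) (15,0) (19,2) (12,19) (6,15)]
3. After y ≥ 11: [(4,11) (260/17,11) (12,19) (6,15)]
4. After y ≤ 18: [(4,11) (260/17,11) (211/17,18) (21/2,18) (6,15)]
5. Canonical ring: [(4,11) (260/17,11) (211/17,18) (21/2,18) (6,15)]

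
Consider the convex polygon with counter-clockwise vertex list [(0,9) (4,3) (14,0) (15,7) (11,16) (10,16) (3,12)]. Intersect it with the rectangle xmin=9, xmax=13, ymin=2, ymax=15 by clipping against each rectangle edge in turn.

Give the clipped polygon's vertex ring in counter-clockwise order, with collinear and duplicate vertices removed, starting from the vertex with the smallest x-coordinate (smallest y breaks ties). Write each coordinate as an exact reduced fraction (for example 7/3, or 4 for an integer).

Clipped polygon: [(9,2) (13,2) (13,23/2) (103/9,15) (9,15)]

1. After x ≥ 9: [(9,3/2) (14,0) (15,7) (11,16) (10,16) (9,108/7)]
2. After x ≤ 13: [(9,3/2) (13,3/10) (13,23/2) (11,16) (10,16) (9,108/7)]
3. After y ≥ 2: [(9,2) (13,2) (13,23/2) (11,16) (10,16) (9,108/7)]
4. After y ≤ 15: [(9,15) (9,2) (13,2) (13,23/2) (103/9,15)]
5. Canonical ring: [(9,2) (13,2) (13,23/2) (103/9,15) (9,15)]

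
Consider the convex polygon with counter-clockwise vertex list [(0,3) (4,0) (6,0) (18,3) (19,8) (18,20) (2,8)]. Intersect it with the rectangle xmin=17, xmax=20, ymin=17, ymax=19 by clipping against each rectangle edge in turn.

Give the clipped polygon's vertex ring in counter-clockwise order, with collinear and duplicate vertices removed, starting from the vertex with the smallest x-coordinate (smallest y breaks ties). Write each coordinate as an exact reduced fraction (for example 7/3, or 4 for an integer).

1. After x ≥ 17: [(17,11/4) (18,3) (19,8) (18,20) (17,77/4)]
2. After x ≤ 20: [(17,11/4) (18,3) (19,8) (18,20) (17,77/4)]
3. After y ≥ 17: [(17,17) (73/4,17) (18,20) (17,77/4)]
4. After y ≤ 19: [(17,19) (17,17) (73/4,17) (217/12,19)]
5. Canonical ring: [(17,17) (73/4,17) (217/12,19) (17,19)]

Clipped polygon: [(17,17) (73/4,17) (217/12,19) (17,19)]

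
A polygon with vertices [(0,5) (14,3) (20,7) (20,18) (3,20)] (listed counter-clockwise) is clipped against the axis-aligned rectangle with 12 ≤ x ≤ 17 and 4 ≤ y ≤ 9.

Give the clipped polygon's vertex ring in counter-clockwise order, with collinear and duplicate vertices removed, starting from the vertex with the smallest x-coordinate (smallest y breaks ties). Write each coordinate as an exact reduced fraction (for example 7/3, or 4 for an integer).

1. After x ≥ 12: [(12,23/7) (14,3) (20,7) (20,18) (12,322/17)]
2. After x ≤ 17: [(12,23/7) (14,3) (17,5) (17,312/17) (12,322/17)]
3. After y ≥ 4: [(12,4) (31/2,4) (17,5) (17,312/17) (12,322/17)]
4. After y ≤ 9: [(12,9) (12,4) (31/2,4) (17,5) (17,9)]
5. Canonical ring: [(12,4) (31/2,4) (17,5) (17,9) (12,9)]

Clipped polygon: [(12,4) (31/2,4) (17,5) (17,9) (12,9)]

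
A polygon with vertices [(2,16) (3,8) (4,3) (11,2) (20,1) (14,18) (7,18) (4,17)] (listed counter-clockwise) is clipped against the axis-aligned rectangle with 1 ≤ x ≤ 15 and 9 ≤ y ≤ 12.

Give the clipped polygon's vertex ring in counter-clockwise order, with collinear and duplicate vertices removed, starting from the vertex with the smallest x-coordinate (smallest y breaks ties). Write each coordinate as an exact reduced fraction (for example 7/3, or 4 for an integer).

Clipped polygon: [(5/2,12) (23/8,9) (15,9) (15,12)]

1. After x ≥ 1: [(2,16) (3,8) (4,3) (11,2) (20,1) (14,18) (7,18) (4,17)]
2. After x ≤ 15: [(2,16) (3,8) (4,3) (11,2) (15,14/9) (15,91/6) (14,18) (7,18) (4,17)]
3. After y ≥ 9: [(2,16) (23/8,9) (15,9) (15,91/6) (14,18) (7,18) (4,17)]
4. After y ≤ 12: [(5/2,12) (23/8,9) (15,9) (15,12)]
5. Canonical ring: [(5/2,12) (23/8,9) (15,9) (15,12)]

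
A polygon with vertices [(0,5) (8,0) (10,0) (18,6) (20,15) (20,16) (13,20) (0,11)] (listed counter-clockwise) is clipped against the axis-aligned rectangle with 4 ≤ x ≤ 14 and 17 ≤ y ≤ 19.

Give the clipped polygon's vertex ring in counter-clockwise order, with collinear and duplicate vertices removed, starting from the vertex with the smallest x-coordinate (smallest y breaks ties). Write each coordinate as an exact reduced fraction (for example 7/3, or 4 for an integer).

1. After x ≥ 4: [(4,5/2) (8,0) (10,0) (18,6) (20,15) (20,16) (13,20) (4,179/13)]
2. After x ≤ 14: [(4,5/2) (8,0) (10,0) (14,3) (14,136/7) (13,20) (4,179/13)]
3. After y ≥ 17: [(14,17) (14,136/7) (13,20) (26/3,17)]
4. After y ≤ 19: [(14,17) (14,19) (104/9,19) (26/3,17)]
5. Canonical ring: [(26/3,17) (14,17) (14,19) (104/9,19)]

Clipped polygon: [(26/3,17) (14,17) (14,19) (104/9,19)]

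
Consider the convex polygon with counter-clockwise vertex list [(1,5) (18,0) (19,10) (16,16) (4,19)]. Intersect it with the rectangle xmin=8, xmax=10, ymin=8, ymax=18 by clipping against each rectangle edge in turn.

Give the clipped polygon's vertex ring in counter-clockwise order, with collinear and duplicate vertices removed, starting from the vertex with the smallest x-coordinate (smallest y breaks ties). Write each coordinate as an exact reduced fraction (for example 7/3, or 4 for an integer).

Clipped polygon: [(8,8) (10,8) (10,35/2) (8,18)]

1. After x ≥ 8: [(8,50/17) (18,0) (19,10) (16,16) (8,18)]
2. After x ≤ 10: [(8,50/17) (10,40/17) (10,35/2) (8,18)]
3. After y ≥ 8: [(8,8) (10,8) (10,35/2) (8,18)]
4. After y ≤ 18: [(8,8) (10,8) (10,35/2) (8,18)]
5. Canonical ring: [(8,8) (10,8) (10,35/2) (8,18)]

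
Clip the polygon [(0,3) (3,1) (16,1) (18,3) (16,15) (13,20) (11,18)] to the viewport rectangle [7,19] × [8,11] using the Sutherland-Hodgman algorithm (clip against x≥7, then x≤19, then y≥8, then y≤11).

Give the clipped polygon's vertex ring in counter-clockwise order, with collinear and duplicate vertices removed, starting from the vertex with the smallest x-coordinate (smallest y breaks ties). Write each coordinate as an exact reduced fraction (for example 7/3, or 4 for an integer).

Clipped polygon: [(7,8) (103/6,8) (50/3,11) (7,11)]

1. After x ≥ 7: [(7,138/11) (7,1) (16,1) (18,3) (16,15) (13,20) (11,18)]
2. After x ≤ 19: [(7,138/11) (7,1) (16,1) (18,3) (16,15) (13,20) (11,18)]
3. After y ≥ 8: [(7,138/11) (7,8) (103/6,8) (16,15) (13,20) (11,18)]
4. After y ≤ 11: [(7,11) (7,8) (103/6,8) (50/3,11)]
5. Canonical ring: [(7,8) (103/6,8) (50/3,11) (7,11)]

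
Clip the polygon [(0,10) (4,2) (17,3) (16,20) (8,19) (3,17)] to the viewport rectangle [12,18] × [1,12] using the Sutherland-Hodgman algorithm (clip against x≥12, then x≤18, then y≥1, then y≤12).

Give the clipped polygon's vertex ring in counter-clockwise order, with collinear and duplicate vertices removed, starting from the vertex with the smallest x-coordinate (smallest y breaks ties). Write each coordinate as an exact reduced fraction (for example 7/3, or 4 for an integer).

1. After x ≥ 12: [(12,34/13) (17,3) (16,20) (12,39/2)]
2. After x ≤ 18: [(12,34/13) (17,3) (16,20) (12,39/2)]
3. After y ≥ 1: [(12,34/13) (17,3) (16,20) (12,39/2)]
4. After y ≤ 12: [(12,12) (12,34/13) (17,3) (280/17,12)]
5. Canonical ring: [(12,34/13) (17,3) (280/17,12) (12,12)]

Clipped polygon: [(12,34/13) (17,3) (280/17,12) (12,12)]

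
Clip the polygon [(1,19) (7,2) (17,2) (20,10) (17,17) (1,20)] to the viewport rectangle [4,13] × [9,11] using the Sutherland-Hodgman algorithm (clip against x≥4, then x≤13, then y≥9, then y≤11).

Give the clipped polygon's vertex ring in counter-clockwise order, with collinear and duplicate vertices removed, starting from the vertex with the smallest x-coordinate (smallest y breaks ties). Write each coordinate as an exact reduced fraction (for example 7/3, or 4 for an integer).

Clipped polygon: [(4,21/2) (77/17,9) (13,9) (13,11) (4,11)]

1. After x ≥ 4: [(4,21/2) (7,2) (17,2) (20,10) (17,17) (4,311/16)]
2. After x ≤ 13: [(4,21/2) (7,2) (13,2) (13,71/4) (4,311/16)]
3. After y ≥ 9: [(4,21/2) (77/17,9) (13,9) (13,71/4) (4,311/16)]
4. After y ≤ 11: [(4,11) (4,21/2) (77/17,9) (13,9) (13,11)]
5. Canonical ring: [(4,21/2) (77/17,9) (13,9) (13,11) (4,11)]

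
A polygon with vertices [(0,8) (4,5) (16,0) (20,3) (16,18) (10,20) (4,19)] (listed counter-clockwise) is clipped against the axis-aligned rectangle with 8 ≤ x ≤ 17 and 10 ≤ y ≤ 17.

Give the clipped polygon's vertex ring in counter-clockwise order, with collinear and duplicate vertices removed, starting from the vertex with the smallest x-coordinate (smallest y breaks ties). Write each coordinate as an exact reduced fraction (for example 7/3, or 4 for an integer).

Clipped polygon: [(8,10) (17,10) (17,57/4) (244/15,17) (8,17)]

1. After x ≥ 8: [(8,10/3) (16,0) (20,3) (16,18) (10,20) (8,59/3)]
2. After x ≤ 17: [(8,10/3) (16,0) (17,3/4) (17,57/4) (16,18) (10,20) (8,59/3)]
3. After y ≥ 10: [(8,10) (17,10) (17,57/4) (16,18) (10,20) (8,59/3)]
4. After y ≤ 17: [(8,17) (8,10) (17,10) (17,57/4) (244/15,17)]
5. Canonical ring: [(8,10) (17,10) (17,57/4) (244/15,17) (8,17)]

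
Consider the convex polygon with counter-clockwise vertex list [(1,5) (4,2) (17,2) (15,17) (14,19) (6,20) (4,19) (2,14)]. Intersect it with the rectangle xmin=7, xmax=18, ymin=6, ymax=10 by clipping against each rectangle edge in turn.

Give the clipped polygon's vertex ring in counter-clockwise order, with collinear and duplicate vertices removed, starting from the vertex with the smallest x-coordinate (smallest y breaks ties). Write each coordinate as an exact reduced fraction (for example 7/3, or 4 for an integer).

1. After x ≥ 7: [(7,2) (17,2) (15,17) (14,19) (7,159/8)]
2. After x ≤ 18: [(7,2) (17,2) (15,17) (14,19) (7,159/8)]
3. After y ≥ 6: [(7,6) (247/15,6) (15,17) (14,19) (7,159/8)]
4. After y ≤ 10: [(7,10) (7,6) (247/15,6) (239/15,10)]
5. Canonical ring: [(7,6) (247/15,6) (239/15,10) (7,10)]

Clipped polygon: [(7,6) (247/15,6) (239/15,10) (7,10)]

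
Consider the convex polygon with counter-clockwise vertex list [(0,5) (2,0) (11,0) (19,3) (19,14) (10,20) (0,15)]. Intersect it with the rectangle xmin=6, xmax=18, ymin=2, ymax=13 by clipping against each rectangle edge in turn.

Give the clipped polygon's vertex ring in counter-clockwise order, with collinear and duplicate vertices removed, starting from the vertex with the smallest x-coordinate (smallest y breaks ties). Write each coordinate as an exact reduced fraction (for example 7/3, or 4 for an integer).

Clipped polygon: [(6,2) (49/3,2) (18,21/8) (18,13) (6,13)]

1. After x ≥ 6: [(6,0) (11,0) (19,3) (19,14) (10,20) (6,18)]
2. After x ≤ 18: [(6,0) (11,0) (18,21/8) (18,44/3) (10,20) (6,18)]
3. After y ≥ 2: [(6,2) (49/3,2) (18,21/8) (18,44/3) (10,20) (6,18)]
4. After y ≤ 13: [(6,13) (6,2) (49/3,2) (18,21/8) (18,13)]
5. Canonical ring: [(6,2) (49/3,2) (18,21/8) (18,13) (6,13)]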